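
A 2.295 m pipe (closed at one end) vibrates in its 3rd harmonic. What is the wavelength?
λₙ = 4L/n = 3.06 m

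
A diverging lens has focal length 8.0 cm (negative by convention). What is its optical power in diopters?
P = 1/f = -12.5 D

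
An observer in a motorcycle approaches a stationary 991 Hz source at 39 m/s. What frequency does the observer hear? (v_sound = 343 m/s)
f_obs = f·(v + v_o)/v = 1104 Hz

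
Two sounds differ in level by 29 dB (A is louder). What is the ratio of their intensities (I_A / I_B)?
I_A/I_B = 10^(Δβ/10) = 794.3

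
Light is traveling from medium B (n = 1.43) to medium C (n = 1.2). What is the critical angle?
θc = arcsin(n₂/n₁) = 57.05°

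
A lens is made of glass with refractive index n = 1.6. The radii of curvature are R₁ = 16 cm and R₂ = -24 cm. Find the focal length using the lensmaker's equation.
1/f = (n − 1)(1/R₁ − 1/R₂) → f = 16 cm (converging lens)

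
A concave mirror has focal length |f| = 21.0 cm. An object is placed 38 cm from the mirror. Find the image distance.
f = +21.0 cm (concave); 1/di = 1/f − 1/do → di = 46.94 cm (real image, in front of mirror)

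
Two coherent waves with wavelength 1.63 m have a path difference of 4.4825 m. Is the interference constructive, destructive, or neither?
neither (partial) — path difference = 2.75λ, neither a whole number of wavelengths nor an odd multiple of λ/2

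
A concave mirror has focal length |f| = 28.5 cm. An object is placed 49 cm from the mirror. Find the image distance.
f = +28.5 cm (concave); 1/di = 1/f − 1/do → di = 68.12 cm (real image, in front of mirror)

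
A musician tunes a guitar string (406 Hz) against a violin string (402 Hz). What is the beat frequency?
4 Hz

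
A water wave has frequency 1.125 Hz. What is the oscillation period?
T = 1/f = 0.8889 s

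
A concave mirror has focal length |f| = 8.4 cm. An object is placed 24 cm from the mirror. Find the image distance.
f = +8.4 cm (concave); 1/di = 1/f − 1/do → di = 12.92 cm (real image, in front of mirror)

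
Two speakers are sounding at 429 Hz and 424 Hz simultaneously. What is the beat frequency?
5 Hz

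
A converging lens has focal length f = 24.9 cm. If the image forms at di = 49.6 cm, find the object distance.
1/do = 1/f − 1/di → do = 50 cm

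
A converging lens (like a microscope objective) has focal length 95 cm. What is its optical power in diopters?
P = 1/f = 1.053 D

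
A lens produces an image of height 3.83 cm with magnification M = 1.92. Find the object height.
ho = |hi|/|M| = 1.995 cm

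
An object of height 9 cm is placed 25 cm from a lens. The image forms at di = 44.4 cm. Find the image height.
hi = (-di/do) × ho = -15.98 cm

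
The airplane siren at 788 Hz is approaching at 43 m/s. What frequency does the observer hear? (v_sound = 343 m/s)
f_obs = f·v/(v − v_s) = 900.9 Hz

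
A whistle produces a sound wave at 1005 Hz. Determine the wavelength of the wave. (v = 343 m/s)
λ = v/f = 0.3413 m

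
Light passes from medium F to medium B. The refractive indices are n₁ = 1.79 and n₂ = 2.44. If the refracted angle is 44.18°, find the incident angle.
sin θ₁ = (n₂/n₁)·sin θ₂ → θ₁ = 71.8°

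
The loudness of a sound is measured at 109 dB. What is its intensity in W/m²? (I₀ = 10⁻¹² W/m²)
I = I₀·10^(β/10) = 7.94 × 10⁻² W/m²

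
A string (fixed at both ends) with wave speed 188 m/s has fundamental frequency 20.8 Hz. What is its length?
L = v/(2f₁) = 4.519 m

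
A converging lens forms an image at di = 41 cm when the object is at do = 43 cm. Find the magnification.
M = −di/do = -0.9535 (inverted image)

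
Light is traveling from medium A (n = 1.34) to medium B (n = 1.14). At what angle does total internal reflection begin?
θc = arcsin(n₂/n₁) = 58.29°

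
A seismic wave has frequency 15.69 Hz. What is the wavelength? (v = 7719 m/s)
λ = v/f = 492 m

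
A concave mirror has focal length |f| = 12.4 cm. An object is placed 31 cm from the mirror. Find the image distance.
f = +12.4 cm (concave); 1/di = 1/f − 1/do → di = 20.67 cm (real image, in front of mirror)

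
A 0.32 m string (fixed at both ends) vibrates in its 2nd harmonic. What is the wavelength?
λₙ = 2L/n = 0.32 m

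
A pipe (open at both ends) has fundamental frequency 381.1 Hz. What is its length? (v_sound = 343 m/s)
L = v/(2f₁) = 0.45 m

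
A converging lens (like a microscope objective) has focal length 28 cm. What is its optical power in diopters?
P = 1/f = 3.571 D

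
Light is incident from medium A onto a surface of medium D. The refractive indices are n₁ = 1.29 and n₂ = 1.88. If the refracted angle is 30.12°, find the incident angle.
sin θ₁ = (n₂/n₁)·sin θ₂ → θ₁ = 47°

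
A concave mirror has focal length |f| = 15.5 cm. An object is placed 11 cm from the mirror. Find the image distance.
f = +15.5 cm (concave); 1/di = 1/f − 1/do → di = -37.89 cm (virtual image, behind mirror)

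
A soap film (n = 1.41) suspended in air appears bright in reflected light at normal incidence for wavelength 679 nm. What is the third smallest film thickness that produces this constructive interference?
2nt = (m − ½)λ with m = 3 → t = (m − ½)λ/(2n) = 602 nm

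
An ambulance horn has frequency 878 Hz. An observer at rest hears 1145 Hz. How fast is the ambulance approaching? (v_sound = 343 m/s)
v_s = v·(1 − f/f_obs) = 79.98 m/s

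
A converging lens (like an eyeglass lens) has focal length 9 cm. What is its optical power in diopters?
P = 1/f = 11.11 D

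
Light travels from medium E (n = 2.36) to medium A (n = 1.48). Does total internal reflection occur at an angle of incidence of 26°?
θc = arcsin(n₂/n₁) = 38.84°; 26° < θc, so no — the ray refracts.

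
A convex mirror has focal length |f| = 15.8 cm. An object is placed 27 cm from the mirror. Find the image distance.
f = −15.8 cm (convex); 1/di = 1/f − 1/do → di = -9.967 cm (virtual image, behind mirror)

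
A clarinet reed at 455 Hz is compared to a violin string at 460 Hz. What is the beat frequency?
5 Hz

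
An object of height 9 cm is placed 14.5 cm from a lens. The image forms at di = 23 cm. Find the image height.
hi = (-di/do) × ho = -14.28 cm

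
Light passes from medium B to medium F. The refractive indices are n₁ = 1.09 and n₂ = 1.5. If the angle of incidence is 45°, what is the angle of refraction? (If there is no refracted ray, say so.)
sin θ₂ = (n₁/n₂)·sin θ₁ = 0.5138 → θ₂ = 30.92°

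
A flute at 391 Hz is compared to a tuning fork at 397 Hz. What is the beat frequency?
6 Hz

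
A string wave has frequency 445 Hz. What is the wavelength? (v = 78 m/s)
λ = v/f = 0.1753 m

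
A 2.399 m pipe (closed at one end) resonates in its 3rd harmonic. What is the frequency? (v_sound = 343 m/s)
fₙ = nv/(4L) = 107.2 Hz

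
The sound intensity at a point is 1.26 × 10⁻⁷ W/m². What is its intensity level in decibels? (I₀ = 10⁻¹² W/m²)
β = 10·log₁₀(I/I₀) = 51 dB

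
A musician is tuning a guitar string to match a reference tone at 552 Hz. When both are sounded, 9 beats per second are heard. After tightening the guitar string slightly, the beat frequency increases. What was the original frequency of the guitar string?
561 Hz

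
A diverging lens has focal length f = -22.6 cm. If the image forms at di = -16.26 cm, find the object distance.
1/do = 1/f − 1/di → do = 57.96 cm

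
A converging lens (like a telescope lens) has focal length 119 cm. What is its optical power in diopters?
P = 1/f = 0.8403 D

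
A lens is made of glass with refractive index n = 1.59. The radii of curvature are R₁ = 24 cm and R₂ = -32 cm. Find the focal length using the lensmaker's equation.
1/f = (n − 1)(1/R₁ − 1/R₂) → f = 23.24 cm (converging lens)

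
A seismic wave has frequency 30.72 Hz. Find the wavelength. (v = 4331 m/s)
λ = v/f = 141 m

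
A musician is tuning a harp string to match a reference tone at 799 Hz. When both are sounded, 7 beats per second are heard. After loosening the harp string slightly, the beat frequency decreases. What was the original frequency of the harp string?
806 Hz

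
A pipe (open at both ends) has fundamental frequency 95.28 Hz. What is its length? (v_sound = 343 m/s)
L = v/(2f₁) = 1.8 m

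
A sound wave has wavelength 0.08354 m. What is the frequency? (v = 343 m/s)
f = v/λ = 4106 Hz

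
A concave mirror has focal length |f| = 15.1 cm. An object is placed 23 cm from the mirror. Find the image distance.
f = +15.1 cm (concave); 1/di = 1/f − 1/do → di = 43.96 cm (real image, in front of mirror)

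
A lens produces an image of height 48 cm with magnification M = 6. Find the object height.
ho = |hi|/|M| = 8 cm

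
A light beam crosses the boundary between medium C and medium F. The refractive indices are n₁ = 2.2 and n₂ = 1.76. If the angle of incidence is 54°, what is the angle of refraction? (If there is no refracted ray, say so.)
sin θ₂ = (n₁/n₂)·sin θ₁ = 1.011 > 1, so there is no refracted ray — the light undergoes total internal reflection.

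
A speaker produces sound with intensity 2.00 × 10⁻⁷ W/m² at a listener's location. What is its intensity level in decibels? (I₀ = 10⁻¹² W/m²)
β = 10·log₁₀(I/I₀) = 53.01 dB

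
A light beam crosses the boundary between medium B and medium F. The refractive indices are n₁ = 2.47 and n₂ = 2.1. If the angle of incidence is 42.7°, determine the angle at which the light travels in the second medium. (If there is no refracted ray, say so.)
sin θ₂ = (n₁/n₂)·sin θ₁ = 0.7976 → θ₂ = 52.91°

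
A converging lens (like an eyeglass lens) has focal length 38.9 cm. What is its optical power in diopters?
P = 1/f = 2.571 D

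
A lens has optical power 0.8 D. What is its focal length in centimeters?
f = 1/P = 125 cm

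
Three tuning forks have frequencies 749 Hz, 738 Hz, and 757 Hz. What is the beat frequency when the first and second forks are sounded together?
11 Hz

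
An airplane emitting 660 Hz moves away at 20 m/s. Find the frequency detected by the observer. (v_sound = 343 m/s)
f_obs = f·v/(v + v_s) = 623.6 Hz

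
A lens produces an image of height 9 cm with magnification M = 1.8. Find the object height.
ho = |hi|/|M| = 5 cm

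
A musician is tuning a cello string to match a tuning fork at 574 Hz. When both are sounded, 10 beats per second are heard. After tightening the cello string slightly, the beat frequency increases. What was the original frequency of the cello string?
584 Hz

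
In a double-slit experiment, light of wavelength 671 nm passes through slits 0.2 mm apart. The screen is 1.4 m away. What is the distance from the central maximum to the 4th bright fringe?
y = mλL/d = 18.79 mm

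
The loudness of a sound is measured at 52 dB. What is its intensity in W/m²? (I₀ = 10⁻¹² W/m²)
I = I₀·10^(β/10) = 1.58 × 10⁻⁷ W/m²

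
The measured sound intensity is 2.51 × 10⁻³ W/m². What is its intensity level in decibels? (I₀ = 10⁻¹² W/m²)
β = 10·log₁₀(I/I₀) = 94 dB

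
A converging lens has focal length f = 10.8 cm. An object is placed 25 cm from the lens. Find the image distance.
1/di = 1/f − 1/do → di = 19.01 cm (real image)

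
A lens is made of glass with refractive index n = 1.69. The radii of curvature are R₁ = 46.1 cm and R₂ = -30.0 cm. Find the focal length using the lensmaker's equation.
1/f = (n − 1)(1/R₁ − 1/R₂) → f = 26.34 cm (converging lens)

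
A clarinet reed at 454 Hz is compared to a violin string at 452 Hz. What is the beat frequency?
2 Hz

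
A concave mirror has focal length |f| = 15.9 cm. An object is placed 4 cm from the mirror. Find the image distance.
f = +15.9 cm (concave); 1/di = 1/f − 1/do → di = -5.345 cm (virtual image, behind mirror)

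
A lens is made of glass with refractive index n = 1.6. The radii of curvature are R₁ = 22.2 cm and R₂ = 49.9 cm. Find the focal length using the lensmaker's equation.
1/f = (n − 1)(1/R₁ − 1/R₂) → f = 66.65 cm (converging lens)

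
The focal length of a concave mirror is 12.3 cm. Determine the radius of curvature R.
R = 2|f| = 24.6 cm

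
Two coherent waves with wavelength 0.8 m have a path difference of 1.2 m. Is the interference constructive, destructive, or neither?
destructive — path difference = 1.5λ, an odd multiple of λ/2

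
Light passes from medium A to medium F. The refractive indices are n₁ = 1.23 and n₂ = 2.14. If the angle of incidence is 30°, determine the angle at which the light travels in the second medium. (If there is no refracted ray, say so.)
sin θ₂ = (n₁/n₂)·sin θ₁ = 0.2874 → θ₂ = 16.7°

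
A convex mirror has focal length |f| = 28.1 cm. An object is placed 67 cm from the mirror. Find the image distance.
f = −28.1 cm (convex); 1/di = 1/f − 1/do → di = -19.8 cm (virtual image, behind mirror)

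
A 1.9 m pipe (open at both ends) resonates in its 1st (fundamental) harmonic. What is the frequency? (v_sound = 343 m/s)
fₙ = nv/(2L) = 90.26 Hz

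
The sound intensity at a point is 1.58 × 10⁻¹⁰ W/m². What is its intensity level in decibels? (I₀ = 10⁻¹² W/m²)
β = 10·log₁₀(I/I₀) = 21.99 dB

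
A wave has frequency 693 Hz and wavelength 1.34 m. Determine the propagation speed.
v = fλ = 928.6 m/s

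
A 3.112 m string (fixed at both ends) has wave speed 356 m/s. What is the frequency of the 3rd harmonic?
fₙ = nv/(2L) = 171.6 Hz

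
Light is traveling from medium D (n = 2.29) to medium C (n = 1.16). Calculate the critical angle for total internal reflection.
θc = arcsin(n₂/n₁) = 30.43°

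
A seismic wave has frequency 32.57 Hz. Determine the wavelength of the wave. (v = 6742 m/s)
λ = v/f = 207 m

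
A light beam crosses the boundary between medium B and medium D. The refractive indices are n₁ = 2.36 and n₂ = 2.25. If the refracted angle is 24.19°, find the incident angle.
sin θ₁ = (n₂/n₁)·sin θ₂ → θ₁ = 23°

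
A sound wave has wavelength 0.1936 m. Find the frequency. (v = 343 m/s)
f = v/λ = 1772 Hz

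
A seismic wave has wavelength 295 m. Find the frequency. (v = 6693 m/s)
f = v/λ = 22.69 Hz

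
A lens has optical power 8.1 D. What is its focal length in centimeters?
f = 1/P = 12.35 cm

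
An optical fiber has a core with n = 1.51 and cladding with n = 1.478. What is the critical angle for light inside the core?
θc = arcsin(n_cladding/n_core) = 78.18°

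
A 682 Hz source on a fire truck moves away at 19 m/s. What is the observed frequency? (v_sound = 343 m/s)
f_obs = f·v/(v + v_s) = 646.2 Hz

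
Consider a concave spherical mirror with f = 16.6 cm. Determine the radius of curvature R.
R = 2|f| = 33.2 cm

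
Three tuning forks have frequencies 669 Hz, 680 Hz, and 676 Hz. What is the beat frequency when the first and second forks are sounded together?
11 Hz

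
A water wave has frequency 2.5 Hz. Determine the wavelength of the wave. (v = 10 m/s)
λ = v/f = 4 m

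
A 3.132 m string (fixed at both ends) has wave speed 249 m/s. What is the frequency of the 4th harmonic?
fₙ = nv/(2L) = 159 Hz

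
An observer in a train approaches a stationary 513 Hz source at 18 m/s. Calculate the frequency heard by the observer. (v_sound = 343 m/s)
f_obs = f·(v + v_o)/v = 539.9 Hz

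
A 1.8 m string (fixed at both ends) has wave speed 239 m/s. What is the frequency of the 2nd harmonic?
fₙ = nv/(2L) = 132.8 Hz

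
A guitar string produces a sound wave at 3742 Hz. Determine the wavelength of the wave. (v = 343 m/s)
λ = v/f = 0.09166 m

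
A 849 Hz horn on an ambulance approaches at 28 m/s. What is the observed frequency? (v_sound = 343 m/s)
f_obs = f·v/(v − v_s) = 924.5 Hz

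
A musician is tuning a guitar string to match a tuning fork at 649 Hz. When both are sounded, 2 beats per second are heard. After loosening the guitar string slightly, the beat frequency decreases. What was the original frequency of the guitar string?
651 Hz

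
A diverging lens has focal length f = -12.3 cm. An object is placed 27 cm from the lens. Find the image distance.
1/di = 1/f − 1/do → di = -8.45 cm (virtual image)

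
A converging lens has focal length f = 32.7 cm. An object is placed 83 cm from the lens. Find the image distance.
1/di = 1/f − 1/do → di = 53.96 cm (real image)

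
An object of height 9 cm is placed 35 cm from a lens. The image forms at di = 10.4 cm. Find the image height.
hi = (-di/do) × ho = -2.674 cm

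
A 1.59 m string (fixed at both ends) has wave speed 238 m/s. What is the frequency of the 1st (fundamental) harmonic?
fₙ = nv/(2L) = 74.84 Hz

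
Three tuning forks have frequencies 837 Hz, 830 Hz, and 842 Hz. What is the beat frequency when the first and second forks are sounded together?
7 Hz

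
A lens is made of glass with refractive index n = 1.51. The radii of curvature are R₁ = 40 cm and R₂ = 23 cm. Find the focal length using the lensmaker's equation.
1/f = (n − 1)(1/R₁ − 1/R₂) → f = -106.1 cm (diverging lens)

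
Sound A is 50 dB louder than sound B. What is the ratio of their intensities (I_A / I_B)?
I_A/I_B = 10^(Δβ/10) = 100000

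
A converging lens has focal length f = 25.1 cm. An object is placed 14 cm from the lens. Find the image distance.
1/di = 1/f − 1/do → di = -31.66 cm (virtual image)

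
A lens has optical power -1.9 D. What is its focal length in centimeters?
f = 1/P = -52.63 cm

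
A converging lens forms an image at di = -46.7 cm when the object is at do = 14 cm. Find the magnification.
M = −di/do = 3.336 (upright image)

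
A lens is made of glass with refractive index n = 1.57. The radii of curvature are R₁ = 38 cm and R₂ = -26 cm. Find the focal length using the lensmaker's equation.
1/f = (n − 1)(1/R₁ − 1/R₂) → f = 27.08 cm (converging lens)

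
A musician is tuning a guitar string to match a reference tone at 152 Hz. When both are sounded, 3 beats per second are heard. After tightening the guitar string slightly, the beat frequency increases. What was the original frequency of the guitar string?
155 Hz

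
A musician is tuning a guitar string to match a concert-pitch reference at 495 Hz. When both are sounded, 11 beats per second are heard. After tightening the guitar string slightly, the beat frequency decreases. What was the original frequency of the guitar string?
484 Hz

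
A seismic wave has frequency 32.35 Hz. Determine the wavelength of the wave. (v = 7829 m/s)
λ = v/f = 242 m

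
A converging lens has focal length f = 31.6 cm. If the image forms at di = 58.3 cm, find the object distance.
1/do = 1/f − 1/di → do = 69 cm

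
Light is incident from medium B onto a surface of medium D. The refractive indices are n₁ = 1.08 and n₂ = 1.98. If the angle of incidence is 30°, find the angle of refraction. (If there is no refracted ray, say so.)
sin θ₂ = (n₁/n₂)·sin θ₁ = 0.2727 → θ₂ = 15.83°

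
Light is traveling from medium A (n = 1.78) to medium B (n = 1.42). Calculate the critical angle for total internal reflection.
θc = arcsin(n₂/n₁) = 52.92°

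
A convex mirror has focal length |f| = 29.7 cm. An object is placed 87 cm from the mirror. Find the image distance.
f = −29.7 cm (convex); 1/di = 1/f − 1/do → di = -22.14 cm (virtual image, behind mirror)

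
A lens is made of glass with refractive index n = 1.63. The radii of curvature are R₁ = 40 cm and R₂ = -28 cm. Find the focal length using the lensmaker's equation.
1/f = (n − 1)(1/R₁ − 1/R₂) → f = 26.14 cm (converging lens)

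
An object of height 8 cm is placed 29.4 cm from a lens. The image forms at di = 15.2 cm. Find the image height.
hi = (-di/do) × ho = -4.136 cm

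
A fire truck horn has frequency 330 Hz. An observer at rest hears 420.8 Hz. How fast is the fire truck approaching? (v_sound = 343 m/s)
v_s = v·(1 − f/f_obs) = 74.01 m/s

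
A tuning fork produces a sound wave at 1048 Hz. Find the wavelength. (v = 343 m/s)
λ = v/f = 0.3273 m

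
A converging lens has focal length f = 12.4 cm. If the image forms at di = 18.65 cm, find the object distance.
1/do = 1/f − 1/di → do = 37 cm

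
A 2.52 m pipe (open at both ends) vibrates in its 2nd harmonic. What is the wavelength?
λₙ = 2L/n = 2.52 m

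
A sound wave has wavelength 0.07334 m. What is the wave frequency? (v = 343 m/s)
f = v/λ = 4677 Hz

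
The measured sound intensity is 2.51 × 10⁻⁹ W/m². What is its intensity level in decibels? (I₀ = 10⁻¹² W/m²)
β = 10·log₁₀(I/I₀) = 34 dB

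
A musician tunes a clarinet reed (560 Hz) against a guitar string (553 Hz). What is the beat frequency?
7 Hz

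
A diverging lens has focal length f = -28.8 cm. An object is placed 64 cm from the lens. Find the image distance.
1/di = 1/f − 1/do → di = -19.86 cm (virtual image)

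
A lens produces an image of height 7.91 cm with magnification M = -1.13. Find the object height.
ho = |hi|/|M| = 7 cm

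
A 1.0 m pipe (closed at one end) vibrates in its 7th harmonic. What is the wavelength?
λₙ = 4L/n = 0.5714 m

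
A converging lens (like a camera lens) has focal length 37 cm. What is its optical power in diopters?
P = 1/f = 2.703 D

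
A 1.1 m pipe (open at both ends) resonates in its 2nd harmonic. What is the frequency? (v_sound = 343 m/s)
fₙ = nv/(2L) = 311.8 Hz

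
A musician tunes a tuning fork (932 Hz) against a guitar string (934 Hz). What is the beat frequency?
2 Hz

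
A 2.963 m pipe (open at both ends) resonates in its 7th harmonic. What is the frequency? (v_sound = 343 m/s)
fₙ = nv/(2L) = 405.2 Hz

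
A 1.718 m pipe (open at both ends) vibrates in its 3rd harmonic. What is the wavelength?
λₙ = 2L/n = 1.145 m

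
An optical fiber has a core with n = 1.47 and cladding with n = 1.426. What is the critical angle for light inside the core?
θc = arcsin(n_cladding/n_core) = 75.95°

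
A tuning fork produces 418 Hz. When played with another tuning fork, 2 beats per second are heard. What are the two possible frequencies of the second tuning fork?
f₂ = 418 ± 2 Hz → 420 Hz or 416 Hz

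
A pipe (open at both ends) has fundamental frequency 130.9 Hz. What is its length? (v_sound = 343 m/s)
L = v/(2f₁) = 1.31 m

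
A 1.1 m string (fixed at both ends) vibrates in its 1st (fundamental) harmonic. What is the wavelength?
λₙ = 2L/n = 2.2 m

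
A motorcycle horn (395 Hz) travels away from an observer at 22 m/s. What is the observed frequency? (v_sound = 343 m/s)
f_obs = f·v/(v + v_s) = 371.2 Hz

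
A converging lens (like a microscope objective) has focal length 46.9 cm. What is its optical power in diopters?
P = 1/f = 2.132 D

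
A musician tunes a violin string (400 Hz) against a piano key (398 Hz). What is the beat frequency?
2 Hz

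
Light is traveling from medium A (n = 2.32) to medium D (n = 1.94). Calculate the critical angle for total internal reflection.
θc = arcsin(n₂/n₁) = 56.74°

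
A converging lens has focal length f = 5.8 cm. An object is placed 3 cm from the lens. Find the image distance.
1/di = 1/f − 1/do → di = -6.214 cm (virtual image)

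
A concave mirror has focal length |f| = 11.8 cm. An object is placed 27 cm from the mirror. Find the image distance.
f = +11.8 cm (concave); 1/di = 1/f − 1/do → di = 20.96 cm (real image, in front of mirror)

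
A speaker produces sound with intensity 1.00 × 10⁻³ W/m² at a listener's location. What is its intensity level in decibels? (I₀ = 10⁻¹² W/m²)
β = 10·log₁₀(I/I₀) = 90 dB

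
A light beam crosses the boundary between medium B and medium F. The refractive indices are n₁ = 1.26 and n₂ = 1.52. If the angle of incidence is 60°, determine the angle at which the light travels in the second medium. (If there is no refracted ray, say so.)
sin θ₂ = (n₁/n₂)·sin θ₁ = 0.7179 → θ₂ = 45.88°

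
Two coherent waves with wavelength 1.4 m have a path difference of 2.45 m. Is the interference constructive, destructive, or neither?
neither (partial) — path difference = 1.75λ, neither a whole number of wavelengths nor an odd multiple of λ/2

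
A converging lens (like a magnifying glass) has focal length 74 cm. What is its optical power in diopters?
P = 1/f = 1.351 D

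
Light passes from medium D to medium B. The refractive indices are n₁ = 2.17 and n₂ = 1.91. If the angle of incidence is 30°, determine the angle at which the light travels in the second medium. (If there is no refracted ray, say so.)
sin θ₂ = (n₁/n₂)·sin θ₁ = 0.5681 → θ₂ = 34.62°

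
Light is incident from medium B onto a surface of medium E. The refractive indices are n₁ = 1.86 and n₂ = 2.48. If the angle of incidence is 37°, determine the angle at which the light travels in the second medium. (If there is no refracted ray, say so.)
sin θ₂ = (n₁/n₂)·sin θ₁ = 0.4514 → θ₂ = 26.83°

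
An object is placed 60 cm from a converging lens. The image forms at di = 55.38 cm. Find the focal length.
1/f = 1/do + 1/di → f = 28.8 cm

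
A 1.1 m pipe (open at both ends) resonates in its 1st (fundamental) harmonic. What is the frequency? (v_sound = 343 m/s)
fₙ = nv/(2L) = 155.9 Hz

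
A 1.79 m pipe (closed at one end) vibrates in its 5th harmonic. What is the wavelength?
λₙ = 4L/n = 1.432 m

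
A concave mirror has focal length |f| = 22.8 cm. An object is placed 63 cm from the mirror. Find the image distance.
f = +22.8 cm (concave); 1/di = 1/f − 1/do → di = 35.73 cm (real image, in front of mirror)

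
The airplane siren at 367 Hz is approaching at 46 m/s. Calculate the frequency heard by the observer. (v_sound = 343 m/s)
f_obs = f·v/(v − v_s) = 423.8 Hz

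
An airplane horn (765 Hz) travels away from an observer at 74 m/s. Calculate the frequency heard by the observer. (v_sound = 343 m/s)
f_obs = f·v/(v + v_s) = 629.2 Hz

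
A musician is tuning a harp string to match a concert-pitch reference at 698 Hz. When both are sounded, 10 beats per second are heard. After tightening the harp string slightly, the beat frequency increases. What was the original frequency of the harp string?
708 Hz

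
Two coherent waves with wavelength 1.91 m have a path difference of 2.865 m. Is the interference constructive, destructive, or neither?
destructive — path difference = 1.5λ, an odd multiple of λ/2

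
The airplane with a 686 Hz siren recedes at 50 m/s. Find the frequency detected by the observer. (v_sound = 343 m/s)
f_obs = f·v/(v + v_s) = 598.7 Hz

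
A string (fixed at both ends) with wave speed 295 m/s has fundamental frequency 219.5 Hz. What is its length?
L = v/(2f₁) = 0.672 m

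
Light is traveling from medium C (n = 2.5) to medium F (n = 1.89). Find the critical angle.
θc = arcsin(n₂/n₁) = 49.11°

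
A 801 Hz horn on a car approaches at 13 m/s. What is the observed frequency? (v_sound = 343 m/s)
f_obs = f·v/(v − v_s) = 832.6 Hz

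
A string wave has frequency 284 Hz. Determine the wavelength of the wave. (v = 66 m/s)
λ = v/f = 0.2324 m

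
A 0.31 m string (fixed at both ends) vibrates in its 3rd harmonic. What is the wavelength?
λₙ = 2L/n = 0.2067 m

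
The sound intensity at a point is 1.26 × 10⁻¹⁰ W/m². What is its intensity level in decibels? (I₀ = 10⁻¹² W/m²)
β = 10·log₁₀(I/I₀) = 21 dB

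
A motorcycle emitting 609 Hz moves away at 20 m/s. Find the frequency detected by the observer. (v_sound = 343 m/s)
f_obs = f·v/(v + v_s) = 575.4 Hz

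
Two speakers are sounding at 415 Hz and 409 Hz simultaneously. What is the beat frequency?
6 Hz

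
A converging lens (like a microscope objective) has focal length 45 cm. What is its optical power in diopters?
P = 1/f = 2.222 D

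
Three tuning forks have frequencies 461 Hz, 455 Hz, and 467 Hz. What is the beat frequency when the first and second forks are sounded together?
6 Hz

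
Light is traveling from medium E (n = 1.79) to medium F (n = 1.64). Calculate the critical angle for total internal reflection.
θc = arcsin(n₂/n₁) = 66.38°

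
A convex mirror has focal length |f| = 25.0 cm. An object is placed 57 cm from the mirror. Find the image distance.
f = −25.0 cm (convex); 1/di = 1/f − 1/do → di = -17.38 cm (virtual image, behind mirror)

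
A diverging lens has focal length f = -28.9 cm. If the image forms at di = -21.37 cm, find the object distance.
1/do = 1/f − 1/di → do = 82.02 cm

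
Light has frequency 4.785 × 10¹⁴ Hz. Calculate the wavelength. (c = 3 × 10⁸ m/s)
λ = c/f = 627 nm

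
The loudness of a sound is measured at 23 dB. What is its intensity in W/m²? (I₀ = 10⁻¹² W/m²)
I = I₀·10^(β/10) = 2.00 × 10⁻¹⁰ W/m²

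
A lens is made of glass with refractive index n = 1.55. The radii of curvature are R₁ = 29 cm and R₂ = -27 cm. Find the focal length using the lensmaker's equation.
1/f = (n − 1)(1/R₁ − 1/R₂) → f = 25.42 cm (converging lens)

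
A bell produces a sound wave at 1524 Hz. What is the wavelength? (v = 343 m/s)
λ = v/f = 0.2251 m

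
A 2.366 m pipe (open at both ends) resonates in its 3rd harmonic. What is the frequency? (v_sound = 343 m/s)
fₙ = nv/(2L) = 217.5 Hz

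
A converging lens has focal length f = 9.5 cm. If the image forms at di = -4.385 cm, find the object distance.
1/do = 1/f − 1/di → do = 3 cm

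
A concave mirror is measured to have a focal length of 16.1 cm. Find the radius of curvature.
R = 2|f| = 32.2 cm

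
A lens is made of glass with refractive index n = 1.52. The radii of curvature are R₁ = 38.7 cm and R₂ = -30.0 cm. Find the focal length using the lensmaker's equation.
1/f = (n − 1)(1/R₁ − 1/R₂) → f = 32.5 cm (converging lens)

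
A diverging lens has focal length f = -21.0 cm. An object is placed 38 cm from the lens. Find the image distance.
1/di = 1/f − 1/do → di = -13.53 cm (virtual image)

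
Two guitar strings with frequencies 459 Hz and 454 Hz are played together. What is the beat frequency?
5 Hz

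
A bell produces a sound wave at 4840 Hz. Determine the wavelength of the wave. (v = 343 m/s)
λ = v/f = 0.07087 m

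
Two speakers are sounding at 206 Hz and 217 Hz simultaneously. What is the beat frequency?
11 Hz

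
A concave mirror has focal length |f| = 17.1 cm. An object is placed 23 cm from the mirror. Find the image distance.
f = +17.1 cm (concave); 1/di = 1/f − 1/do → di = 66.66 cm (real image, in front of mirror)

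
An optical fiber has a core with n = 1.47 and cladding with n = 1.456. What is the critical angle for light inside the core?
θc = arcsin(n_cladding/n_core) = 82.09°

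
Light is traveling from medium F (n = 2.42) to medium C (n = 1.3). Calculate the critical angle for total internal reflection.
θc = arcsin(n₂/n₁) = 32.49°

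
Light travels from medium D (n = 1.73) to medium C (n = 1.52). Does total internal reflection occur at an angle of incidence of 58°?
θc = arcsin(n₂/n₁) = 61.48°; 58° < θc, so no — the ray refracts.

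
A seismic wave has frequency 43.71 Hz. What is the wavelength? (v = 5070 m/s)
λ = v/f = 116 m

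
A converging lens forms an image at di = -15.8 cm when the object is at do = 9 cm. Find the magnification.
M = −di/do = 1.756 (upright image)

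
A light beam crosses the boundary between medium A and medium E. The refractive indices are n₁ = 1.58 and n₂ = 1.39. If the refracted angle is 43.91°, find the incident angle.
sin θ₁ = (n₂/n₁)·sin θ₂ → θ₁ = 37.6°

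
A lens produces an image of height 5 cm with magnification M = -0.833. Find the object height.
ho = |hi|/|M| = 6.002 cm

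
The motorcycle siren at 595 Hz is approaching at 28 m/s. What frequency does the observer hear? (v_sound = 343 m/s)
f_obs = f·v/(v − v_s) = 647.9 Hz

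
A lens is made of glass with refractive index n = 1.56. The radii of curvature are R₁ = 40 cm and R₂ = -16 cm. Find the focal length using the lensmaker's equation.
1/f = (n − 1)(1/R₁ − 1/R₂) → f = 20.41 cm (converging lens)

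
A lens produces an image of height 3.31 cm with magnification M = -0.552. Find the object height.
ho = |hi|/|M| = 5.996 cm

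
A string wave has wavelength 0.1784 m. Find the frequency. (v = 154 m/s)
f = v/λ = 863.2 Hz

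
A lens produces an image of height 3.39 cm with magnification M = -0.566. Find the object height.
ho = |hi|/|M| = 5.989 cm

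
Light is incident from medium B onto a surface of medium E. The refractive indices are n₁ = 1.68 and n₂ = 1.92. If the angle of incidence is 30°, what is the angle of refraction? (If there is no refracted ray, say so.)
sin θ₂ = (n₁/n₂)·sin θ₁ = 0.4375 → θ₂ = 25.94°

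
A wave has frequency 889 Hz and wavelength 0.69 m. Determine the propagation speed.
v = fλ = 613.4 m/s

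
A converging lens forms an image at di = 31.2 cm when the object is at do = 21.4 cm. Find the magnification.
M = −di/do = -1.458 (inverted image)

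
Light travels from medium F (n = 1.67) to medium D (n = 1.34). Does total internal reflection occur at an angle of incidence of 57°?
θc = arcsin(n₂/n₁) = 53.36°; 57° > θc, so yes — total internal reflection.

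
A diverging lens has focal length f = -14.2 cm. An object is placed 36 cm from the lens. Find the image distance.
1/di = 1/f − 1/do → di = -10.18 cm (virtual image)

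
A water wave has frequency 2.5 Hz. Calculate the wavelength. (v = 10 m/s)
λ = v/f = 4 m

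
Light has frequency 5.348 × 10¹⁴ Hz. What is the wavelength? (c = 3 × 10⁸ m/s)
λ = c/f = 561 nm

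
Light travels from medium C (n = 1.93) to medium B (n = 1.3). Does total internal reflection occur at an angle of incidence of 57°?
θc = arcsin(n₂/n₁) = 42.34°; 57° > θc, so yes — total internal reflection.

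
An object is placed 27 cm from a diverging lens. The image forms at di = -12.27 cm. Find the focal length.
1/f = 1/do + 1/di → f = -22.49 cm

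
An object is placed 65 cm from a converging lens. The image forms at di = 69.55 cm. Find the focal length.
1/f = 1/do + 1/di → f = 33.6 cm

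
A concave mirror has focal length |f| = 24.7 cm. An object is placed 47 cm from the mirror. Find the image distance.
f = +24.7 cm (concave); 1/di = 1/f − 1/do → di = 52.06 cm (real image, in front of mirror)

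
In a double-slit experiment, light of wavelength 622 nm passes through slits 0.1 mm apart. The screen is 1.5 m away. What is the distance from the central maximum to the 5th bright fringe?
y = mλL/d = 46.65 mm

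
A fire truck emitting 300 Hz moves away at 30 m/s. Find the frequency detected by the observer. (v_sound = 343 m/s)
f_obs = f·v/(v + v_s) = 275.9 Hz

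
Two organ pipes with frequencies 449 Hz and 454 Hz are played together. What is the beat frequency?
5 Hz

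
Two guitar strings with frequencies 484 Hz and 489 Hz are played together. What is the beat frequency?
5 Hz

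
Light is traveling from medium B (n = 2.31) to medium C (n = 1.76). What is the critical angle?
θc = arcsin(n₂/n₁) = 49.63°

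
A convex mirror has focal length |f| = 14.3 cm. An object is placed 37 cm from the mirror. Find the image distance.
f = −14.3 cm (convex); 1/di = 1/f − 1/do → di = -10.31 cm (virtual image, behind mirror)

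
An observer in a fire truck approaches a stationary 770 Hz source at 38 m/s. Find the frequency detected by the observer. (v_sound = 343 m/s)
f_obs = f·(v + v_o)/v = 855.3 Hz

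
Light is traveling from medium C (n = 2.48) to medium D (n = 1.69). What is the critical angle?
θc = arcsin(n₂/n₁) = 42.96°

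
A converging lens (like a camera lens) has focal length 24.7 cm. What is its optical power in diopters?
P = 1/f = 4.049 D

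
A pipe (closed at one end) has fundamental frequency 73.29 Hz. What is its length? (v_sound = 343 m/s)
L = v/(4f₁) = 1.17 m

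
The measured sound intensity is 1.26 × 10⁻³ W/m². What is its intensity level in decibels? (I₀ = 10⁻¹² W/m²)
β = 10·log₁₀(I/I₀) = 91 dB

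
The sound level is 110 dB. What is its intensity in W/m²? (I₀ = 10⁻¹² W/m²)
I = I₀·10^(β/10) = 1.00 × 10⁻¹ W/m²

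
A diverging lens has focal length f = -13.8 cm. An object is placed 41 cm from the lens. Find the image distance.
1/di = 1/f − 1/do → di = -10.32 cm (virtual image)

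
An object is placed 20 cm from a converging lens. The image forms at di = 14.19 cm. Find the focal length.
1/f = 1/do + 1/di → f = 8.301 cm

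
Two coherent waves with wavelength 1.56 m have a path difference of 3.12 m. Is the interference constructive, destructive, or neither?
constructive — path difference = 2λ, a whole number of wavelengths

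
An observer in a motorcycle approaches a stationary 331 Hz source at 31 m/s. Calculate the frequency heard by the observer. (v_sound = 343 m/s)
f_obs = f·(v + v_o)/v = 360.9 Hz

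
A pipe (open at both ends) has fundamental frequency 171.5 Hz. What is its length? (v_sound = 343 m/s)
L = v/(2f₁) = 1 m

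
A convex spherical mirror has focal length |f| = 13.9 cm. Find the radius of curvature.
R = 2|f| = 27.8 cm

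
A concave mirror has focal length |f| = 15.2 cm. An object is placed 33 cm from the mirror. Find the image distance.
f = +15.2 cm (concave); 1/di = 1/f − 1/do → di = 28.18 cm (real image, in front of mirror)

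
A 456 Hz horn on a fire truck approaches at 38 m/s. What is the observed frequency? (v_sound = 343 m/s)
f_obs = f·v/(v − v_s) = 512.8 Hz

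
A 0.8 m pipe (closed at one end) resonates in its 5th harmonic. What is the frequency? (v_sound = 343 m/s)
fₙ = nv/(4L) = 535.9 Hz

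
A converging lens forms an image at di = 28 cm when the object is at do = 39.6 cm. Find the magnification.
M = −di/do = -0.7071 (inverted image)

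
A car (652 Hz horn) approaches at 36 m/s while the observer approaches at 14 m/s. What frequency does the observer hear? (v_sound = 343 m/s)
f_obs = f·(v + v_o)/(v − v_s) = 758.2 Hz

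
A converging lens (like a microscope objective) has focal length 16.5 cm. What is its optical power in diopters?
P = 1/f = 6.061 D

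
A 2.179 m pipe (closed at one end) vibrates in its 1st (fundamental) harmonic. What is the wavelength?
λₙ = 4L/n = 8.716 m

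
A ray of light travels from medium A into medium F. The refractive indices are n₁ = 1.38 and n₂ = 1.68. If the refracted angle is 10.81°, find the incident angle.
sin θ₁ = (n₂/n₁)·sin θ₂ → θ₁ = 13.2°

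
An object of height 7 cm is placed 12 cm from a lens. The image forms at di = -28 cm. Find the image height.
hi = (-di/do) × ho = 16.33 cm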